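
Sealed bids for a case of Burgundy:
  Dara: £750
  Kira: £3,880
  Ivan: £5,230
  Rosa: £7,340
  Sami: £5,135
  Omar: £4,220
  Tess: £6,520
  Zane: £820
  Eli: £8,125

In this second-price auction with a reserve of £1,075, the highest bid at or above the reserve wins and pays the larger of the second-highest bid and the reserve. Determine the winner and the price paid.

Eli pays £7,340

Rule: the highest bid at or above the reserve wins and pays the larger of the second-highest bid and the reserve.
Sorting bids: 8,125 (Eli) > 7,340 (Rosa) > 6,520 (Tess) > 5,230 (Ivan) > 5,135 (Sami) > 4,220 (Omar) > …
Eli has the top bid at or above the reserve (£8,125).
max(second-highest £7,340, reserve £1,075) = £7,340; the reserve does not bind.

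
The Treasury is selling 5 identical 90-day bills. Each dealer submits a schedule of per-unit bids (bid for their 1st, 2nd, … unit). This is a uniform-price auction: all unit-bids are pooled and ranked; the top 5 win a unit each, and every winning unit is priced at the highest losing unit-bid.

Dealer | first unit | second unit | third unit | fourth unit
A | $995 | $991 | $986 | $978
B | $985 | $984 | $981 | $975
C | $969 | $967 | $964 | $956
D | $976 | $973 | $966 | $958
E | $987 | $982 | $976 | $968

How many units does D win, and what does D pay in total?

Pooled unit-bids ranked (top 5): 995 (A-1), 991 (A-2), 987 (E-1), 986 (A-3), 985 (B-1)
First bid not allocated: $984.
D wins 0 unit(s) at $984 each.

D: 0 units, pays $0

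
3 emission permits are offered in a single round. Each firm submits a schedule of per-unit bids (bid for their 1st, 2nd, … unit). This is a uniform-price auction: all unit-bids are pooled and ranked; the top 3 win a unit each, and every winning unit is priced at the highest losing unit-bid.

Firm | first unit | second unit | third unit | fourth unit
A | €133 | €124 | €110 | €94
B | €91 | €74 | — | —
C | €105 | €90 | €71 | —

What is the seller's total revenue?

Total revenue: €315

Pooled unit-bids ranked (top 3): 133 (A-1), 124 (A-2), 110 (A-3)
The (k+1)-th unit-bid is €105.
Allocation: A 3. Every unit priced at €105.
Revenue = 3 × 105 = €315.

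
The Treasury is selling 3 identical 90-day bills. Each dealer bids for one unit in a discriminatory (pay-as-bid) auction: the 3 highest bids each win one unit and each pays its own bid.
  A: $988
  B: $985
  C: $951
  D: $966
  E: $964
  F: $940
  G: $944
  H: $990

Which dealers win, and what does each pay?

H $990, A $988, B $985

Bids ranked high→low: 990 (H), 988 (A), 985 (B), 966 (D), 964 (E), …
The 3 highest are H, A, B.
Each winner pays its own bid: H $990, A $988, B $985.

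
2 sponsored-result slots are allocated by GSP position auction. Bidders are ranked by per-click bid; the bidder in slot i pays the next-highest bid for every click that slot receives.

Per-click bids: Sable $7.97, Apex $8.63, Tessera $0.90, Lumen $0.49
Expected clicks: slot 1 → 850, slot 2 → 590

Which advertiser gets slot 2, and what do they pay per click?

Sorting advertisers: $8.63 (Apex) > $7.97 (Sable) > $0.90 (Tessera) > …
Slot 2 goes to the second-ranked bidder, Sable, who pays the next bid down: $0.90/click.

Sable; $0.90 per click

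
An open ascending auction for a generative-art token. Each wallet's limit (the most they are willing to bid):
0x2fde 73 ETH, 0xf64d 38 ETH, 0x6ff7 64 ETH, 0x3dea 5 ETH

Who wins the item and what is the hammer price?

0x2fde wins at 64 ETH

Ascending (English) auction: the price rises until one bidder remains; the winner pays the price at which the last rival dropped out.
Limits in order: 73 (0x2fde) > 64 (0x6ff7) > 38 (0xf64d) > 5 (0x3dea)
Bidding ends when 0x6ff7 exits at 64 ETH; 0x2fde takes it.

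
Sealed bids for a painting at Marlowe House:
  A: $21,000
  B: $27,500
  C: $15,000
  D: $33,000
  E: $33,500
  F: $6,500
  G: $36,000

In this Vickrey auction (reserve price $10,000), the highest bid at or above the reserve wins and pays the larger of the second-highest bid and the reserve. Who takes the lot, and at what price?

G pays $33,500

Rule: the highest bid at or above the reserve wins and pays the larger of the second-highest bid and the reserve.
Bids ranked: 36,000 (G) > 33,500 (E) > 33,000 (D) > 27,500 (B) > 21,000 (A) > 15,000 (C) > …
G has the top bid at or above the reserve ($36,000).
max(second-highest $33,500, reserve $10,000) = $33,500; the reserve does not bind.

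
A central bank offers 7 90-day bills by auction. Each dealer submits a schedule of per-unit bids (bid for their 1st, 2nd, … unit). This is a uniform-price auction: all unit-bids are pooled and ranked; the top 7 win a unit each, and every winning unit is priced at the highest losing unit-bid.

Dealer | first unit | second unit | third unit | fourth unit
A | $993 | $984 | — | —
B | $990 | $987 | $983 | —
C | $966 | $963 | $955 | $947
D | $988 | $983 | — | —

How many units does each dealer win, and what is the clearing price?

All unit-bids, highest first — top 7: 993 (A-1), 990 (B-1), 988 (D-1), 987 (B-2), 984 (A-2), 983 (B-3), 983 (D-2)
First bid not allocated: $966.
Allocation: A 2, B 3, D 2.

A 2, B 3, D 2; clearing price $966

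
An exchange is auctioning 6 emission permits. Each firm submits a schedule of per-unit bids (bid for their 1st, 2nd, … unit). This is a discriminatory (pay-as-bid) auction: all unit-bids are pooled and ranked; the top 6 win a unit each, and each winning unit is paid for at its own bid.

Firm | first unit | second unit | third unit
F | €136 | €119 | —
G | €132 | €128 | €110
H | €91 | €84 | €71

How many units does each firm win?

F 2, G 3, H 1

Pooled unit-bids ranked (top 6): 136 (F-1), 132 (G-1), 128 (G-2), 119 (F-2), 110 (G-3), 91 (H-1)
Next rejected bid: €84 (not a price — pay-as-bid).
Allocation: F 2, G 3, H 1.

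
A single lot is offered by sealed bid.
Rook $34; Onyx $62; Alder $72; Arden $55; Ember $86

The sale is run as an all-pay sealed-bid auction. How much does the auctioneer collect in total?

Total revenue: $309

Rule: the highest bidder wins the item, but every bidder pays their own bid.
Bids ranked: 86 (Ember) > 72 (Alder) > 62 (Onyx) > 55 (Arden) > 34 (Rook)
Ember wins with the top bid; all bids are sunk regardless.
Every bidder forfeits their bid regardless of winning.
Revenue = 34 + 62 + 72 + 55 + 86 = $309.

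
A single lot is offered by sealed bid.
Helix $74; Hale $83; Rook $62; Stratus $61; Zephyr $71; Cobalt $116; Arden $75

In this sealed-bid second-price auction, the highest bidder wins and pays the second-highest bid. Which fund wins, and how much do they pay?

Cobalt pays $83

Sorting bids: 116 (Cobalt) > 83 (Hale) > 75 (Arden) > 74 (Helix) > 71 (Zephyr) > 62 (Rook) > …
Second-price: Cobalt pays Hale's bid of $83.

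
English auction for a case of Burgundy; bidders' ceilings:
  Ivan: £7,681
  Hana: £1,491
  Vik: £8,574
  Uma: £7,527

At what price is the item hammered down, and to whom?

Ascending (English) auction: the price rises until one bidder remains; the winner pays the price at which the last rival dropped out.
Sorting limits: 8,574 (Vik) > 7,681 (Ivan) > 7,527 (Uma) > 1,491 (Hana)
Ivan is the last rival to drop out, at £7,681; Vik remains and wins at that price.

Vik wins at £7,681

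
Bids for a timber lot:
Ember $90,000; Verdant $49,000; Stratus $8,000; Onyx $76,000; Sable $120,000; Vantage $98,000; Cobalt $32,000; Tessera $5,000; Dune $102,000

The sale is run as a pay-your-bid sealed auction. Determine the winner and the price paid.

Sable pays $120,000

Rule: the highest bidder wins and pays their own bid.
Bids in order: 120,000 (Sable) > 102,000 (Dune) > 98,000 (Vantage) > 90,000 (Ember) > 76,000 (Onyx) > 49,000 (Verdant) > …
Sable has the highest bid and pays exactly that: $120,000.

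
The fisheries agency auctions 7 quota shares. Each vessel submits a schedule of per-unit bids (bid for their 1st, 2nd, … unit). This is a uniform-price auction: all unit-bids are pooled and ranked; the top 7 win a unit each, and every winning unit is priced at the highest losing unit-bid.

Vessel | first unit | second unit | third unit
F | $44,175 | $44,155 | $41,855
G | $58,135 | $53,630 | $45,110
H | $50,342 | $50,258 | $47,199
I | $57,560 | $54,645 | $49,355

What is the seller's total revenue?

Total revenue: $330,393

Merging the schedules and taking the best 7: 58,135 (G-1), 57,560 (I-1), 54,645 (I-2), 53,630 (G-2), 50,342 (H-1), 50,258 (H-2), 49,355 (I-3)
First bid not allocated: $47,199.
Allocation: G 2, H 2, I 3. Every unit priced at $47,199.
Revenue = 7 × 47,199 = $330,393.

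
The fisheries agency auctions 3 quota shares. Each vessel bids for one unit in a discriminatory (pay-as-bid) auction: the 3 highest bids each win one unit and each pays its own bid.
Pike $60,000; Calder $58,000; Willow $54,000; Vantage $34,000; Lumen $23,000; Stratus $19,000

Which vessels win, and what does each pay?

Pike $60,000, Calder $58,000, Willow $54,000

Bids ranked high→low: 60,000 (Pike), 58,000 (Calder), 54,000 (Willow), 34,000 (Vantage), 23,000 (Lumen), …
Top 3: Pike, Calder, Willow.
Each winner pays its own bid: Pike $60,000, Calder $58,000, Willow $54,000.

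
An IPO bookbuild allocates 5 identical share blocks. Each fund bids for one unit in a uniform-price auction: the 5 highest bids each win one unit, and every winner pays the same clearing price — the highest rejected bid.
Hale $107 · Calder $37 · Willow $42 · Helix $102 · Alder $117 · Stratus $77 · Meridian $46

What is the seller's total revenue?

Total revenue: $210

Sorting: 117 (Alder), 107 (Hale), 102 (Helix), 77 (Stratus), 46 (Meridian), 42 (Willow), 37 (Calder)
Top 5: Alder, Hale, Helix, Stratus, Meridian.
Highest unsuccessful bid: $42 → clearing price.
Total revenue = 5 × $42 = $210.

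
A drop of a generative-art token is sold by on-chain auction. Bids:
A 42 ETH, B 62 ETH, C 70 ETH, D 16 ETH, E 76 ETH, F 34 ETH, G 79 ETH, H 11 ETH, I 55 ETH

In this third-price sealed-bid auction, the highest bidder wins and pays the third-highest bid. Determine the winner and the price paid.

Third-price sealed-bid auction: the highest bidder wins and pays the third-highest bid.
Bids in order: 79 (G) > 76 (E) > 70 (C) > 62 (B) > 55 (I) > 42 (A) > …
G wins; payment is bid #3 in the ranking = 70 ETH.

G pays 70 ETH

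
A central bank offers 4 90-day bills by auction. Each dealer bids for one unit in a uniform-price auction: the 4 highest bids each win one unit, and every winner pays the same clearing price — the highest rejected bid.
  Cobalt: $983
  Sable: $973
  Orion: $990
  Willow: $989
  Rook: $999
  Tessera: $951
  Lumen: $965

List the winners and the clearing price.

Rook, Orion, Willow, Cobalt; each pays $973

Bids ranked high→low: 999 (Rook), 990 (Orion), 989 (Willow), 983 (Cobalt), 973 (Sable), 965 (Lumen), …
Winners (4 units): Rook, Orion, Willow, Cobalt.
Highest unsuccessful bid: $973 → clearing price.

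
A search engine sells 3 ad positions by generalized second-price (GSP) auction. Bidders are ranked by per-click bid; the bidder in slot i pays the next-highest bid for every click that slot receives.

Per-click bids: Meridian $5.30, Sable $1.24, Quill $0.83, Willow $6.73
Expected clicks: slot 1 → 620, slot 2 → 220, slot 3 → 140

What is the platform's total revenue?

Per-click bids in order: $6.73 (Willow) > $5.30 (Meridian) > $1.24 (Sable) > $0.83 (Quill)
Slot 1: Willow pays $5.30 × 620 = $3286.00
Slot 2: Meridian pays $1.24 × 220 = $272.80
Slot 3: Sable pays $0.83 × 140 = $116.20
Total = $3675.00

Total revenue: $3675.00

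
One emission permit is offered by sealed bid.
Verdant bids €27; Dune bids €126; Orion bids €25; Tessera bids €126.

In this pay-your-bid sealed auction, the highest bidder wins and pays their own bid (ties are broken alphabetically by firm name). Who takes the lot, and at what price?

Dune pays €126

Bids in order: 126 (Dune) > 126 (Tessera) > 27 (Verdant) > 25 (Orion)
Dune and Tessera tie at €126; tie-break gives it to Dune.
Dune has the highest bid and pays exactly that: €126.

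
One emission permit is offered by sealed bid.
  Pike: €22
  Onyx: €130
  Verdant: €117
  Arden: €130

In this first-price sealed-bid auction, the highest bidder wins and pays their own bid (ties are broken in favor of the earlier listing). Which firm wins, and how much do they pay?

Rule: the highest bidder wins and pays their own bid.
Bids in order: 130 (Onyx) > 130 (Arden) > 117 (Verdant) > 22 (Pike)
Tie at €130 → Onyx wins by tie-break.
Onyx has the highest bid and pays exactly that: €130.

Onyx pays €130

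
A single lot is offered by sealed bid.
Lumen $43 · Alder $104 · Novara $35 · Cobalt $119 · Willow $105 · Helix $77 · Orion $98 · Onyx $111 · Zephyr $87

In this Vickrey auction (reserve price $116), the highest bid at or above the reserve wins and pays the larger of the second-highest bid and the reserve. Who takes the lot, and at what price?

Bids in order: 119 (Cobalt) > 111 (Onyx) > 105 (Willow) > 104 (Alder) > 98 (Orion) > 87 (Zephyr) > …
Highest eligible bid: Cobalt at $119.
Second-highest bid $111 is below the reserve $116, so the reserve binds → payment $116.

Cobalt pays $116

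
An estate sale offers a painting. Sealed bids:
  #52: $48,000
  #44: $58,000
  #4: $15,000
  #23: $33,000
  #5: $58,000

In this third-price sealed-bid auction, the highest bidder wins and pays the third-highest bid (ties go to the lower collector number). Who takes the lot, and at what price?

Third-price sealed-bid auction: the highest bidder wins and pays the third-highest bid.
Bids in order: 58,000 (#5) > 58,000 (#44) > 48,000 (#52) > 33,000 (#23) > 15,000 (#4)
Tie at $58,000 → #5 wins by tie-break.
#5 is highest; pays the third-highest bid, $48,000.

#5 pays $48,000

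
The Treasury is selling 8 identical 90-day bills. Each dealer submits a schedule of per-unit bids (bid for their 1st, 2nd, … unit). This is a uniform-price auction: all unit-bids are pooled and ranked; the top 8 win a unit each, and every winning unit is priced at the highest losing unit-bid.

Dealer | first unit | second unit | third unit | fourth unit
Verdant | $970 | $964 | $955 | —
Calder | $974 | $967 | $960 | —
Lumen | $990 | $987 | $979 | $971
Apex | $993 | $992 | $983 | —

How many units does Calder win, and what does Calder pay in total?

All unit-bids, highest first — top 8: 993 (Apex-1), 992 (Apex-2), 990 (Lumen-1), 987 (Lumen-2), 983 (Apex-3), 979 (Lumen-3), 974 (Calder-1), 971 (Lumen-4)
First bid not allocated: $970.
Calder wins 1 unit(s) at $970 each.

Calder: 1 unit, pays $970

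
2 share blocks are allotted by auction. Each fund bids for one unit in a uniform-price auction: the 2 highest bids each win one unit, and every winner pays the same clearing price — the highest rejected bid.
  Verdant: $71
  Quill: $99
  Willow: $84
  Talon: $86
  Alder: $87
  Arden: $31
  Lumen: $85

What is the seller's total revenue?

Total revenue: $172

Bids ranked high→low: 99 (Quill), 87 (Alder), 86 (Talon), 85 (Lumen), …
Winners (2 units): Quill, Alder.
Highest unsuccessful bid: $86 → clearing price.
Total revenue = 2 × $86 = $172.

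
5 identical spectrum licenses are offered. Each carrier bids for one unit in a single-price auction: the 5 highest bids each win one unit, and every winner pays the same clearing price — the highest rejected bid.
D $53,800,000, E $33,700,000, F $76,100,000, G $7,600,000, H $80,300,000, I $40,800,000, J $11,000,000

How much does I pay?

Bids ranked high→low: 80,300,000 (H), 76,100,000 (F), 53,800,000 (D), 40,800,000 (I), 33,700,000 (E), 11,000,000 (J), 7,600,000 (G)
The 5 highest are H, F, D, I, E.
First losing bid is J's $11,000,000, which sets the uniform price.
I wins → pays $11,000,000.

I pays $11,000,000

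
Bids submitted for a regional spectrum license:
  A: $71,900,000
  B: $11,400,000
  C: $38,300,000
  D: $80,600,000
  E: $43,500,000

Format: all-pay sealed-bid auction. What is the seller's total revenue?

Total revenue: $245,700,000

Bids in order: 80,600,000 (D) > 71,900,000 (A) > 43,500,000 (E) > 38,300,000 (C) > 11,400,000 (B)
Every bidder forfeits their bid regardless of winning.
Revenue = 71,900,000 + 11,400,000 + 38,300,000 + 80,600,000 + 43,500,000 = $245,700,000.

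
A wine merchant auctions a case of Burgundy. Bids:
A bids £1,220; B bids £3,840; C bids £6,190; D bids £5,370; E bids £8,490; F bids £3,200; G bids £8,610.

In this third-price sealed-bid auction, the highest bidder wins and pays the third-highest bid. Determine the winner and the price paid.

G pays £6,190

Sorting bids: 8,610 (G) > 8,490 (E) > 6,190 (C) > 5,370 (D) > 3,840 (B) > 3,200 (F) > …
G is highest; pays the third-highest bid, £6,190.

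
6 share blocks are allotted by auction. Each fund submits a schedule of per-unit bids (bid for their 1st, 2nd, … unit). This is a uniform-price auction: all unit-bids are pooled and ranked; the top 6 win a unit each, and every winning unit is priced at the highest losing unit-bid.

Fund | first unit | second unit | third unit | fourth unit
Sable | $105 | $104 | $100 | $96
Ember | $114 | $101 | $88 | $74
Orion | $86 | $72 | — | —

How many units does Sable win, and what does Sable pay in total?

Pooled unit-bids ranked (top 6): 114 (Ember-1), 105 (Sable-1), 104 (Sable-2), 101 (Ember-2), 100 (Sable-3), 96 (Sable-4)
First bid not allocated: $88.
Sable wins 4 unit(s) at $88 each.

Sable: 4 units, pays $352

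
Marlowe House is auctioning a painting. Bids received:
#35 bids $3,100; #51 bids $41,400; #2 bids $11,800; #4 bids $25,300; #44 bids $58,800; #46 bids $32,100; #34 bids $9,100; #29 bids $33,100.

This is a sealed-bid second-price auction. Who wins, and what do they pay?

Sealed-bid second-price auction: the highest bidder wins and pays the second-highest bid.
Bids in order: 58,800 (#44) > 41,400 (#51) > 33,100 (#29) > 32,100 (#46) > 25,300 (#4) > 11,800 (#2) > …
Second-price: #44 pays #51's bid of $41,400.

#44 pays $41,400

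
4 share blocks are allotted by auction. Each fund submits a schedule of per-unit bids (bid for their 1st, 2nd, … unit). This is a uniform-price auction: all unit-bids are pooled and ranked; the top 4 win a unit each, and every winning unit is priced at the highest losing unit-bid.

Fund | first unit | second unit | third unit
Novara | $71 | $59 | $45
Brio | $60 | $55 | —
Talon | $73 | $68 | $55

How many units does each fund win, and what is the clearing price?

Pooled unit-bids ranked (top 4): 73 (Talon-1), 71 (Novara-1), 68 (Talon-2), 60 (Brio-1)
Highest rejected unit-bid = $59.
Allocation: Brio 1, Novara 1, Talon 2.

Brio 1, Novara 1, Talon 2; clearing price $59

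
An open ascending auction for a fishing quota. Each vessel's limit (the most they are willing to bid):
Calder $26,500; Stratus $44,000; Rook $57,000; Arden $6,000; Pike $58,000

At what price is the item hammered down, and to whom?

Sorting limits: 58,000 (Pike) > 57,000 (Rook) > 44,000 (Stratus) > 26,500 (Calder) > 6,000 (Arden)
Bidding ends when Rook exits at $57,000; Pike takes it.

Pike wins at $57,000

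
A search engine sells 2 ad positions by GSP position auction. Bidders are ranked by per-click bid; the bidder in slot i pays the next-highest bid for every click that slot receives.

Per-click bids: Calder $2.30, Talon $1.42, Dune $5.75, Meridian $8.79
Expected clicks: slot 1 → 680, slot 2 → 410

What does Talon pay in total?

Talon pays $0.00

Per-click bids in order: $8.79 (Meridian) > $5.75 (Dune) > $2.30 (Calder) > …
Talon ranks below slot 2 → no slot, pays nothing.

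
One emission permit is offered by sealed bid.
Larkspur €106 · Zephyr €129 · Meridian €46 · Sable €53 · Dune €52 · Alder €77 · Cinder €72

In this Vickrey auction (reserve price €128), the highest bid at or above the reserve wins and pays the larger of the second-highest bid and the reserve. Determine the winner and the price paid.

Zephyr pays €128

Bids in order: 129 (Zephyr) > 106 (Larkspur) > 77 (Alder) > 72 (Cinder) > 53 (Sable) > 52 (Dune) > …
Highest eligible bid: Zephyr at €129.
Second-highest bid €106 is below the reserve €128, so the reserve binds → payment €128.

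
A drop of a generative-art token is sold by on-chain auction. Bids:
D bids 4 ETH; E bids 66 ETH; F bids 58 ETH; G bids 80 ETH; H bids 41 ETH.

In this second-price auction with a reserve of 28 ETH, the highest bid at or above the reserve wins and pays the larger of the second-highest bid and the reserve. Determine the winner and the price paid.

Sorting bids: 80 (G) > 66 (E) > 58 (F) > 41 (H) > 4 (D)
Highest eligible bid: G at 80 ETH.
max(second-highest 66 ETH, reserve 28 ETH) = 66 ETH; the reserve does not bind.

G pays 66 ETH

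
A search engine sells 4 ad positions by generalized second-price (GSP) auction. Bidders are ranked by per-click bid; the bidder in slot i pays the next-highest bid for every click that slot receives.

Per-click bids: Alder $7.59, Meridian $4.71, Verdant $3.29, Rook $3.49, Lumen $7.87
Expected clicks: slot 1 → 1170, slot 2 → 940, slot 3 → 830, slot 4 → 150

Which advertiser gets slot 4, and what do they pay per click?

Per-click bids in order: $7.87 (Lumen) > $7.59 (Alder) > $4.71 (Meridian) > $3.49 (Rook) > $3.29 (Verdant)
Slot 4 goes to the fourth-ranked bidder, Rook, who pays the next bid down: $3.29/click.

Rook; $3.29 per click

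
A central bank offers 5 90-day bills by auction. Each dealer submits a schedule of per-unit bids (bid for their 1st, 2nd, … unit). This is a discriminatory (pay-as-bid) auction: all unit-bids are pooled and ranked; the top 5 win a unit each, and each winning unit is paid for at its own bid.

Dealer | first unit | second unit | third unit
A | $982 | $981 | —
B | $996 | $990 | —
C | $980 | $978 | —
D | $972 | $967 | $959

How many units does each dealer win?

A 2, B 2, C 1

Merging the schedules and taking the best 5: 996 (B-1), 990 (B-2), 982 (A-1), 981 (A-2), 980 (C-1)
Next rejected bid: $978 (not a price — pay-as-bid).
Allocation: A 2, B 2, C 1.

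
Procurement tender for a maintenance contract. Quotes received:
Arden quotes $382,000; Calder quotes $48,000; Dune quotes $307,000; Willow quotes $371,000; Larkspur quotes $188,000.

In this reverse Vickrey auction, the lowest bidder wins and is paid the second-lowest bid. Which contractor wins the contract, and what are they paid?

Reverse Vickrey auction: the lowest bidder wins and is paid the second-lowest bid.
Sorting bids: 48,000 (Calder) < 188,000 (Larkspur) < 307,000 (Dune) < 371,000 (Willow) < 382,000 (Arden)
Second-price: Calder is paid Larkspur's bid of $188,000.

Calder is paid $188,000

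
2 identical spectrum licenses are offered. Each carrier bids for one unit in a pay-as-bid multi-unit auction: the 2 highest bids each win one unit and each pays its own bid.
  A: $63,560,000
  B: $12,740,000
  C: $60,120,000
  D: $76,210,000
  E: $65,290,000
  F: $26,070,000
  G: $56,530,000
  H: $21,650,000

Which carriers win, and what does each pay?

Ordering the bids: 76,210,000 (D), 65,290,000 (E), 63,560,000 (A), 60,120,000 (C), …
Winners (2 units): D, E.
Each winner pays its own bid: D $76,210,000, E $65,290,000.

D $76,210,000, E $65,290,000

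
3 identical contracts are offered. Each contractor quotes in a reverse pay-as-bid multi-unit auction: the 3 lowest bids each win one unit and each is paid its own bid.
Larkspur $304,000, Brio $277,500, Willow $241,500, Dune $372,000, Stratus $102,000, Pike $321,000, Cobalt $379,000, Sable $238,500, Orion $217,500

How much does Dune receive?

Bids ranked low→high: 102,000 (Stratus), 217,500 (Orion), 238,500 (Sable), 241,500 (Willow), 277,500 (Brio), …
Lowest 3: Stratus, Orion, Sable.
Dune does not win → $0.

Dune is paid $0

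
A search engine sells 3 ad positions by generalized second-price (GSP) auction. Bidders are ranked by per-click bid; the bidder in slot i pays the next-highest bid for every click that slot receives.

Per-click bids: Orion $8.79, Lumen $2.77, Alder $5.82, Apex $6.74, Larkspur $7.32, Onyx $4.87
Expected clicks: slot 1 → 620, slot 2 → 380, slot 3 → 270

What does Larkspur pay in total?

Ranked by bid: $8.79 (Orion) > $7.32 (Larkspur) > $6.74 (Apex) > $5.82 (Alder) > …
Larkspur holds slot 2 → pays next bid $6.74 × 380 clicks = $2561.20.

Larkspur pays $2561.20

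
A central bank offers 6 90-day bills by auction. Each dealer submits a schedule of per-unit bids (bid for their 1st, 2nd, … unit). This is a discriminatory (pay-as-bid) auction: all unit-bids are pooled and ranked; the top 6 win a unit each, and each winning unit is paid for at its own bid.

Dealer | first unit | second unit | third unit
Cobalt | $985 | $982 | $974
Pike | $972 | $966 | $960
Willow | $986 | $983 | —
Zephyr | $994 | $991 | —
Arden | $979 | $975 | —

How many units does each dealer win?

Pooled unit-bids ranked (top 6): 994 (Zephyr-1), 991 (Zephyr-2), 986 (Willow-1), 985 (Cobalt-1), 983 (Willow-2), 982 (Cobalt-2)
Next rejected bid: $979 (not a price — pay-as-bid).
Allocation: Cobalt 2, Willow 2, Zephyr 2.

Cobalt 2, Willow 2, Zephyr 2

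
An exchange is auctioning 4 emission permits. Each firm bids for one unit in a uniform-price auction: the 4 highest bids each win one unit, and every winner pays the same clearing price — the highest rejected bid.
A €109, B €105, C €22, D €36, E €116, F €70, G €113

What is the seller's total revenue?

Bids ranked high→low: 116 (E), 113 (G), 109 (A), 105 (B), 70 (F), 36 (D), …
Top 4: E, G, A, B.
Clearing price = highest rejected bid = €70.
Total revenue = 4 × €70 = €280.

Total revenue: €280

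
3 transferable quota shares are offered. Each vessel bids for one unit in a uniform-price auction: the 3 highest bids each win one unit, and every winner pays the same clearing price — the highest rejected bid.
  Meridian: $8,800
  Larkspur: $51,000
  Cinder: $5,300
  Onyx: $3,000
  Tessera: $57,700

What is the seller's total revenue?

Total revenue: $15,900

Bids ranked high→low: 57,700 (Tessera), 51,000 (Larkspur), 8,800 (Meridian), 5,300 (Cinder), 3,000 (Onyx)
Top 3: Tessera, Larkspur, Meridian.
Highest unsuccessful bid: $5,300 → clearing price.
Total revenue = 3 × $5,300 = $15,900.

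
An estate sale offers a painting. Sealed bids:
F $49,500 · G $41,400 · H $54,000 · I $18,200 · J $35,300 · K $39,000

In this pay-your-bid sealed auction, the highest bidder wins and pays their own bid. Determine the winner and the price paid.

H pays $54,000

Bids in order: 54,000 (H) > 49,500 (F) > 41,400 (G) > 39,000 (K) > 35,300 (J) > 18,200 (I)
H has the highest bid and pays exactly that: $54,000.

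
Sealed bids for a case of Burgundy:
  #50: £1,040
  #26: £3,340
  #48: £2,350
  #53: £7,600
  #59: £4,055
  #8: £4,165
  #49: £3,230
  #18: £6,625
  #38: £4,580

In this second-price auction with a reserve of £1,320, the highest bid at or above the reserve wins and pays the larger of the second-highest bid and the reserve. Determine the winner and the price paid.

Second-price auction with a reserve of £1,320: the highest bid at or above the reserve wins and pays the larger of the second-highest bid and the reserve.
Bids ranked: 7,600 (#53) > 6,625 (#18) > 4,580 (#38) > 4,165 (#8) > 4,055 (#59) > 3,340 (#26) > …
Highest eligible bid: #53 at £7,600.
max(second-highest £6,625, reserve £1,320) = £6,625; the reserve does not bind.

#53 pays £6,625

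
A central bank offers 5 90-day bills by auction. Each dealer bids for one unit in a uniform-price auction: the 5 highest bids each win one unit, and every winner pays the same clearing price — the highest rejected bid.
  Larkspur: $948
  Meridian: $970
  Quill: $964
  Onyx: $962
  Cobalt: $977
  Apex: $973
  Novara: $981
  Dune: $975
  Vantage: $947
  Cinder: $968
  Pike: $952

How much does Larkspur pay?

Larkspur pays $0

Bids ranked high→low: 981 (Novara), 977 (Cobalt), 975 (Dune), 973 (Apex), 970 (Meridian), 968 (Cinder), 964 (Quill), …
Top 5: Novara, Cobalt, Dune, Apex, Meridian.
First losing bid is Cinder's $968, which sets the uniform price.
Larkspur does not win → pays $0.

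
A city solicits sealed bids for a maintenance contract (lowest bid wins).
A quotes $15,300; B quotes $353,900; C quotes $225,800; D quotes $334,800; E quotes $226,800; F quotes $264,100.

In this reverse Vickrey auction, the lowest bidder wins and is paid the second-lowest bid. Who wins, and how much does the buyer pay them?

A is paid $225,800

Bids in order: 15,300 (A) < 225,800 (C) < 226,800 (E) < 264,100 (F) < 334,800 (D) < 353,900 (B)
A wins with the lowest bid; price is set by the runner-up at $225,800.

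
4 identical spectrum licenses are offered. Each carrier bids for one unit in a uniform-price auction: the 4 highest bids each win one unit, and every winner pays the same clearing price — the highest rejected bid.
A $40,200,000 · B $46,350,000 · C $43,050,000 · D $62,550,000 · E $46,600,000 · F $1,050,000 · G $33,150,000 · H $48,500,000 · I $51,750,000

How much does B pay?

Bids ranked high→low: 62,550,000 (D), 51,750,000 (I), 48,500,000 (H), 46,600,000 (E), 46,350,000 (B), 43,050,000 (C), …
Winners (4 units): D, I, H, E.
Highest unsuccessful bid: $46,350,000 → clearing price.
B does not win → pays $0.

B pays $0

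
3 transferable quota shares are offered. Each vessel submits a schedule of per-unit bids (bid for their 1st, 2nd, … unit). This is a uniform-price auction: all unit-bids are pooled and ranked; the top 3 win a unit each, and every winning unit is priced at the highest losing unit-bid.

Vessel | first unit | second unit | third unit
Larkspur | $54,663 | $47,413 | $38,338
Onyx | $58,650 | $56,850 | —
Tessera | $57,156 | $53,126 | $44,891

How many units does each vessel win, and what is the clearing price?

Pooled unit-bids ranked (top 3): 58,650 (Onyx-1), 57,156 (Tessera-1), 56,850 (Onyx-2)
Highest rejected unit-bid = $54,663.
Allocation: Onyx 2, Tessera 1.

Onyx 2, Tessera 1; clearing price $54,663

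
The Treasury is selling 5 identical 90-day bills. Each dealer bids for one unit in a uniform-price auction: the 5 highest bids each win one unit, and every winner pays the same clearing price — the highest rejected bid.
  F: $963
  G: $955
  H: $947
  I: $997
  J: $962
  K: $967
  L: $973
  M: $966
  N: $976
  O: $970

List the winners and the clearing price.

I, N, L, O, K; each pays $966

Bids ranked high→low: 997 (I), 976 (N), 973 (L), 970 (O), 967 (K), 966 (M), 963 (F), …
Winners (5 units): I, N, L, O, K.
Highest unsuccessful bid: $966 → clearing price.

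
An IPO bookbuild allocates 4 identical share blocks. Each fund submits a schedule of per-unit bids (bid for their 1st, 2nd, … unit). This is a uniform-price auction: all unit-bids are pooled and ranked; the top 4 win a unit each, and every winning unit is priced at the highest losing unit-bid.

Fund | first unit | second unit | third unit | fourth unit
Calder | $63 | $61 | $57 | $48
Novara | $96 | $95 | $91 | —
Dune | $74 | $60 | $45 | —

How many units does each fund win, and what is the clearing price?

All unit-bids, highest first — top 4: 96 (Novara-1), 95 (Novara-2), 91 (Novara-3), 74 (Dune-1)
Highest rejected unit-bid = $63.
Allocation: Dune 1, Novara 3.

Dune 1, Novara 3; clearing price $63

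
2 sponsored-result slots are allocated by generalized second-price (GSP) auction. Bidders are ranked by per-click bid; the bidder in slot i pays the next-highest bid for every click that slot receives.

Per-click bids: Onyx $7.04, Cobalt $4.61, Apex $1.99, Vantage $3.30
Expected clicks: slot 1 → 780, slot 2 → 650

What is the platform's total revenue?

Total revenue: $5740.80

Sorting advertisers: $7.04 (Onyx) > $4.61 (Cobalt) > $3.30 (Vantage) > …
Slot 1: Onyx pays $4.61 × 780 = $3595.80
Slot 2: Cobalt pays $3.30 × 650 = $2145.00
Total = $5740.80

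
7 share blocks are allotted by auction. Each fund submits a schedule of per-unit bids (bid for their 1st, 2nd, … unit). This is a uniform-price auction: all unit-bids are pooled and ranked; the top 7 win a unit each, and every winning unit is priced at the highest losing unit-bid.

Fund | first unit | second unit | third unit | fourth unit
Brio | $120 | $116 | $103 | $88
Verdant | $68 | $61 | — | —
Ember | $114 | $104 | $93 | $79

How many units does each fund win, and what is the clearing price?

Brio 4, Ember 3; clearing price $79

All unit-bids, highest first — top 7: 120 (Brio-1), 116 (Brio-2), 114 (Ember-1), 104 (Ember-2), 103 (Brio-3), 93 (Ember-3), 88 (Brio-4)
First bid not allocated: $79.
Allocation: Brio 4, Ember 3.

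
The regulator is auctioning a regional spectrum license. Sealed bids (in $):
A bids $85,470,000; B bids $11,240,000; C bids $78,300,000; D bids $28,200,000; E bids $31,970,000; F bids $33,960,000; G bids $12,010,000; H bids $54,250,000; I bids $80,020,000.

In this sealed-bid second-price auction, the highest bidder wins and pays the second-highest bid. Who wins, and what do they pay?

Sorting bids: 85,470,000 (A) > 80,020,000 (I) > 78,300,000 (C) > 54,250,000 (H) > 33,960,000 (F) > 31,970,000 (E) > …
A is highest; pays the second-highest bid, $80,020,000.

A pays $80,020,000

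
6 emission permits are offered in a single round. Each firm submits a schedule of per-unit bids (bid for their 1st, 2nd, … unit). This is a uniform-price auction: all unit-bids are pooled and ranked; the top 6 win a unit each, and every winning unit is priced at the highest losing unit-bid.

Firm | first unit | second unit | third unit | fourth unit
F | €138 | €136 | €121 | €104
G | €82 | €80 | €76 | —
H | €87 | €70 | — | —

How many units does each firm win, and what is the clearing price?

F 4, G 1, H 1; clearing price €80

Pooled unit-bids ranked (top 6): 138 (F-1), 136 (F-2), 121 (F-3), 104 (F-4), 87 (H-1), 82 (G-1)
Highest rejected unit-bid = €80.
Allocation: F 4, G 1, H 1.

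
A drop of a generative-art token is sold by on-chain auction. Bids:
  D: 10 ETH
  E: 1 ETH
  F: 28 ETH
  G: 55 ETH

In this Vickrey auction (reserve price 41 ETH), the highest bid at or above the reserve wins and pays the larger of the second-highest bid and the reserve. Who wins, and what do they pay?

G pays 41 ETH

Vickrey auction (reserve price 41 ETH): the highest bid at or above the reserve wins and pays the larger of the second-highest bid and the reserve.
Bids in order: 55 (G) > 28 (F) > 10 (D) > 1 (E)
Highest eligible bid: G at 55 ETH.
Second-highest bid 28 ETH is below the reserve 41 ETH, so the reserve binds → payment 41 ETH.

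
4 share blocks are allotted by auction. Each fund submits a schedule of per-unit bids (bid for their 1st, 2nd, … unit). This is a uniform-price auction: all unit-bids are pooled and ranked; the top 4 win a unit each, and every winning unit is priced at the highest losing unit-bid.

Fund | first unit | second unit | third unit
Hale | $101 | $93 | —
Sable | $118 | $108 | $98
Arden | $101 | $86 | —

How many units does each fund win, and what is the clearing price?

Arden 1, Hale 1, Sable 2; clearing price $98

All unit-bids, highest first — top 4: 118 (Sable-1), 108 (Sable-2), 101 (Hale-1), 101 (Arden-1)
First bid not allocated: $98.
Allocation: Arden 1, Hale 1, Sable 2.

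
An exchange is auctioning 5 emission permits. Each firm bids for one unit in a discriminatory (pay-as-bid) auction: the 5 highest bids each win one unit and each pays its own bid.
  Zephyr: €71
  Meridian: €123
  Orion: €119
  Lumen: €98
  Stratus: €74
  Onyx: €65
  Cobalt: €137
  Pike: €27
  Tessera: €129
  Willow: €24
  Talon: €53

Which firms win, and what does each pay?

Cobalt €137, Tessera €129, Meridian €123, Orion €119, Lumen €98

Bids ranked high→low: 137 (Cobalt), 129 (Tessera), 123 (Meridian), 119 (Orion), 98 (Lumen), 74 (Stratus), 71 (Zephyr), …
The 5 highest are Cobalt, Tessera, Meridian, Orion, Lumen.
Each winner pays its own bid: Cobalt €137, Tessera €129, Meridian €123, Orion €119, Lumen €98.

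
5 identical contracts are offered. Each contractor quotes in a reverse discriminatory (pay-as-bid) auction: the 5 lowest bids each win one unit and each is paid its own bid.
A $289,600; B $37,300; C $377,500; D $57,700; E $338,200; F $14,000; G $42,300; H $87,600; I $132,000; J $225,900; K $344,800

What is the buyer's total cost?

Sorting: 14,000 (F), 37,300 (B), 42,300 (G), 57,700 (D), 87,600 (H), 132,000 (I), 225,900 (J), …
Lowest 5: F, B, G, D, H.
Total cost = 14,000 + 37,300 + 42,300 + 57,700 + 87,600 = $238,900.

Total cost: $238,900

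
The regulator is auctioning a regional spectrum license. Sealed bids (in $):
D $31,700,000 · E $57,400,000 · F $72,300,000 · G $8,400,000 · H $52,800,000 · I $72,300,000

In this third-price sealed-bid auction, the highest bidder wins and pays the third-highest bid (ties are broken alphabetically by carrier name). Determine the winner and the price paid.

F pays $57,400,000

Bids ranked: 72,300,000 (F) > 72,300,000 (I) > 57,400,000 (E) > 52,800,000 (H) > 31,700,000 (D) > 8,400,000 (G)
Tie at $72,300,000 → F wins by tie-break.
F is highest; pays the third-highest bid, $57,400,000.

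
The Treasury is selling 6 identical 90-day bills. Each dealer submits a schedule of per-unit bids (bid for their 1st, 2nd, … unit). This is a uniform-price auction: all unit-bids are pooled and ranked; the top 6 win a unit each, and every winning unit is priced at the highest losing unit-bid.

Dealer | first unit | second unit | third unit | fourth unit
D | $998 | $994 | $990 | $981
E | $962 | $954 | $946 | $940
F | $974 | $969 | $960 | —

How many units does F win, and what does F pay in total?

All unit-bids, highest first — top 6: 998 (D-1), 994 (D-2), 990 (D-3), 981 (D-4), 974 (F-1), 969 (F-2)
Highest rejected unit-bid = $962.
F wins 2 unit(s) at $962 each.

F: 2 units, pays $1,924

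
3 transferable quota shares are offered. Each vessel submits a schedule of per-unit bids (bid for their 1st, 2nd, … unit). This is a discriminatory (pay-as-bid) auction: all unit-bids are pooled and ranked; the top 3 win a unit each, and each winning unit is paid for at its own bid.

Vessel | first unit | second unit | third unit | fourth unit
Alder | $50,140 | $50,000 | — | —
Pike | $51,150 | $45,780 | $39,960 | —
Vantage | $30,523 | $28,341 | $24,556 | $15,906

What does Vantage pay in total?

Merging the schedules and taking the best 3: 51,150 (Pike-1), 50,140 (Alder-1), 50,000 (Alder-2)
Next rejected bid: $45,780 (not a price — pay-as-bid).
Vantage wins no units.

Vantage pays $0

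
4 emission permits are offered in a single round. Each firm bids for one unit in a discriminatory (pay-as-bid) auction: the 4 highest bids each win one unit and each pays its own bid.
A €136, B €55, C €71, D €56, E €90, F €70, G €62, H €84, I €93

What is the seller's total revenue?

Bids ranked high→low: 136 (A), 93 (I), 90 (E), 84 (H), 71 (C), 70 (F), …
Top 4: A, I, E, H.
Total revenue = 136 + 93 + 90 + 84 = €403.

Total revenue: €403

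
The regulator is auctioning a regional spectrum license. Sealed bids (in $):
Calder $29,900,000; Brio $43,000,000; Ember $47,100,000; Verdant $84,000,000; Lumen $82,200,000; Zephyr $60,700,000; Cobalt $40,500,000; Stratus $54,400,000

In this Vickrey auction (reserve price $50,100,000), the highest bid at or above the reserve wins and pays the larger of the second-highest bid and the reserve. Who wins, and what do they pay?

Verdant pays $82,200,000

Rule: the highest bid at or above the reserve wins and pays the larger of the second-highest bid and the reserve.
Sorting bids: 84,000,000 (Verdant) > 82,200,000 (Lumen) > 60,700,000 (Zephyr) > 54,400,000 (Stratus) > 47,100,000 (Ember) > 43,000,000 (Brio) > …
Verdant has the top bid at or above the reserve ($84,000,000).
Second-highest bid $82,200,000 exceeds the reserve $50,100,000 → payment $82,200,000.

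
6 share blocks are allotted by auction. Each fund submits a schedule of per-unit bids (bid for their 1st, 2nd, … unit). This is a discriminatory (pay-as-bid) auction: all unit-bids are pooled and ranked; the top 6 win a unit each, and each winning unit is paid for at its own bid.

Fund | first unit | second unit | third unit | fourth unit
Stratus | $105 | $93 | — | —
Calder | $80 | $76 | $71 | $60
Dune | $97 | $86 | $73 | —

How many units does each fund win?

Calder 2, Dune 2, Stratus 2

Pooled unit-bids ranked (top 6): 105 (Stratus-1), 97 (Dune-1), 93 (Stratus-2), 86 (Dune-2), 80 (Calder-1), 76 (Calder-2)
Next rejected bid: $73 (not a price — pay-as-bid).
Allocation: Calder 2, Dune 2, Stratus 2.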